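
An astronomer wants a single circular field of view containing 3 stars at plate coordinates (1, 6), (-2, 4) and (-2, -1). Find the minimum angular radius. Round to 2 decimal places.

3.81

Call the three points A, B, C in the order given.
Side lengths²: AB² = 13, AC² = 58, BC² = 25.
Since AC² = 58 ≥ 25 + 13 = 38, the angle opposite AC is not acute, so the smallest enclosing circle has AC as diameter.
Centre = midpoint of AC = (-0.5, 2.5), r² = 58/4 = 14.5.
r = √(14.5) ≈ 3.81.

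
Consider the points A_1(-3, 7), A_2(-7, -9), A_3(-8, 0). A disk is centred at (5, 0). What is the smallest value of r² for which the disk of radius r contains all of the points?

The required radius is the distance from (5, 0) to the farthest point.
Squared distances: 113, 225, 169.
Maximum is 225, attained at A_2.

225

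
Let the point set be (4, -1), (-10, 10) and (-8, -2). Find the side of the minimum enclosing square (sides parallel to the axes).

14

The bounding box has width 14 and height 12.
An axis-aligned square enclosing the set must have side ≥ max(width, height).
So the minimum side is max(14, 12) = 14.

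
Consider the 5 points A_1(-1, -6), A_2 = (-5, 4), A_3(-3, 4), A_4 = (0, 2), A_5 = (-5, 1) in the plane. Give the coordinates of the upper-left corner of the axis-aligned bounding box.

(-5, 4)

x-range [-5, 0], y-range [-6, 4].
The upper-left corner is (-5, 4).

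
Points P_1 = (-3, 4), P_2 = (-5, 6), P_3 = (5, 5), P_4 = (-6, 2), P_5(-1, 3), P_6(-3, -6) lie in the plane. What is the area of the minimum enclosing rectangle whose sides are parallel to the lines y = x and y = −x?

In coordinates u = x + y, v = x − y the rectangle is axis-aligned; the map (x,y)→(u,v) scales areas by 2.
u-values: 1, 1, 10, -4, 2, -9; range = 10 − (-9) = 19.
v-values: -7, -11, 0, -8, -4, 3; range = 3 − (-11) = 14.
Area = (19 × 14) / 2 = 133.

133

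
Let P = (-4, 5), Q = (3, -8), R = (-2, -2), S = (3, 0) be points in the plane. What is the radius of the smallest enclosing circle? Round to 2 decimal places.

7.38

By Welzl's lemma the MEC is supported by two points (diametrically opposite) or three points (on a circumcircle).
The farthest pair is P–Q with squared distance 218. The circle on this segment as diameter has centre (-0.5, -1.5) and r² = 218/4 = 54.5.
Check R: distance² to centre = 2.5 ≤ 54.5, so it lies inside.
All remaining points lie in this disk, and no smaller disk contains both endpoints, so this is the minimum enclosing circle.
r = √(54.5) ≈ 7.38.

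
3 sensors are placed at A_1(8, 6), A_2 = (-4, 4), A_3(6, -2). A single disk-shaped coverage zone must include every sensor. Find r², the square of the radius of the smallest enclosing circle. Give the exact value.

Side lengths²: A_1A_2² = 148, A_1A_3² = 68, A_2A_3² = 136.
Since A_1A_2² = 148 < 136 + 68 = 204, the triangle is acute, so the smallest enclosing circle is the circumcircle.
Circumcentre = (53/23, 73/23), r² = 21386/529.

21386/529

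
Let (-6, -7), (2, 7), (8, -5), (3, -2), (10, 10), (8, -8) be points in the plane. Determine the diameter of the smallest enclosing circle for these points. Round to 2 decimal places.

A smallest enclosing disk is always determined by at most three of the input points on its boundary.
The farthest pair is (-6, -7)–(10, 10) with squared distance 545. The circle on this segment as diameter has centre (2, 1.5) and r² = 545/4 = 136.25.
Check (2, 7): distance² to centre = 30.25 ≤ 136.25, so it lies inside.
All remaining points lie in this disk, and no smaller disk contains both endpoints, so this is the minimum enclosing circle.
Diameter = 2r = 2√(136.25) ≈ 23.35.

23.35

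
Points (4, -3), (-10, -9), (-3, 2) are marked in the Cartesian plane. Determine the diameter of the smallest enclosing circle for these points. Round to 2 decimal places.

15.25

Call the three points A, B, C in the order given.
Side lengths²: AB² = 232, AC² = 74, BC² = 170.
Since AB² = 232 < 170 + 74 = 244, the triangle is acute, so the smallest enclosing circle is the circumcircle.
Circumcentre = (-177/56, -5.625), r² = 91205/1568.
Diameter = 2r = 2√(91205/1568) ≈ 15.25.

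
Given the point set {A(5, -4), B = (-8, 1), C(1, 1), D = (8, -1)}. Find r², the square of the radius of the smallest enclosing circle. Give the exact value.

65

The minimum enclosing circle of a finite set is fixed by two of the points (as a diameter) or three (as a circumcircle).
The farthest pair is B–D with squared distance 260. The circle on this segment as diameter has centre (0, 0) and r² = 260/4 = 65.
Check A: distance² to centre = 41 ≤ 65, so it lies inside.
All remaining points lie in this disk, and no smaller disk contains both endpoints, so this is the minimum enclosing circle.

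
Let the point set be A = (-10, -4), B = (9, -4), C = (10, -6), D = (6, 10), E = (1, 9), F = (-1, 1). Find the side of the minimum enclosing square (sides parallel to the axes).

20

The bounding box has width 20 and height 16.
An axis-aligned square enclosing the set must have side ≥ max(width, height).
So the minimum side is max(20, 16) = 20.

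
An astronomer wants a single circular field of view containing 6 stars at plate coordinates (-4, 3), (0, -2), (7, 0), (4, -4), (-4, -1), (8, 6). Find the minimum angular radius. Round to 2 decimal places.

The minimum enclosing circle of a finite set is fixed by two of the points (as a diameter) or three (as a circumcircle).
The farthest pair is (-4, -1)–(8, 6) with squared distance 193. The circle on this segment as diameter has centre (2, 2.5) and r² = 193/4 = 48.25.
Check (-4, 3): distance² to centre = 36.25 ≤ 48.25, so it lies inside.
All remaining points lie in this disk, and no smaller disk contains both endpoints, so this is the minimum enclosing circle.
r = √(48.25) ≈ 6.95.

6.95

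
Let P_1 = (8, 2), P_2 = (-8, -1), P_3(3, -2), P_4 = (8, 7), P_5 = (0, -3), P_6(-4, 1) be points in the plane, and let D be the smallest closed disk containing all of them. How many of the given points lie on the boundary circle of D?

By Welzl's lemma the MEC is supported by two points (diametrically opposite) or three points (on a circumcircle).
The farthest pair is P_2–P_4 with squared distance 320. The circle on this segment as diameter has centre (0, 3) and r² = 320/4 = 80.
Check P_1: distance² to centre = 65 ≤ 80, so it lies inside.
All remaining points lie in this disk, and no smaller disk contains both endpoints, so this is the minimum enclosing circle.
The points at distance exactly r from the centre are P_2, P_4 — 2 points.

2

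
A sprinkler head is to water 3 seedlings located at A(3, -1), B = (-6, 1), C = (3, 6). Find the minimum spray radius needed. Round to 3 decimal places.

Side lengths²: AB² = 85, AC² = 49, BC² = 106.
Since BC² = 106 < 85 + 49 = 134, the triangle is acute, so the smallest enclosing circle is the circumcircle.
Circumcentre = (-17/18, 2.5), r² = 4505/162.
r = √(4505/162) ≈ 5.273.

5.273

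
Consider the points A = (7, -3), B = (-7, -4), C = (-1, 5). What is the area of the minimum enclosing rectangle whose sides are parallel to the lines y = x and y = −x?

In coordinates u = x + y, v = x − y the rectangle is axis-aligned; the map (x,y)→(u,v) scales areas by 2.
u-values: 4, -11, 4; range = 4 − (-11) = 15.
v-values: 10, -3, -6; range = 10 − (-6) = 16.
Area = (15 × 16) / 2 = 120.

120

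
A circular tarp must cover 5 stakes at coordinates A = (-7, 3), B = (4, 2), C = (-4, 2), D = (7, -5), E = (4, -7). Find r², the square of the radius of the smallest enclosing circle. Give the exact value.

65

The farthest pair is A–D with squared distance 260. The circle on this segment as diameter has centre (0, -1) and r² = 260/4 = 65.
Check B: distance² to centre = 25 ≤ 65, so it lies inside.
All remaining points lie in this disk, and no smaller disk contains both endpoints, so this is the minimum enclosing circle.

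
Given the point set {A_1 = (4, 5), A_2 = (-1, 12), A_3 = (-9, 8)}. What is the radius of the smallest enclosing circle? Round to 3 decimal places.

6.671

Side lengths²: A_1A_2² = 74, A_1A_3² = 178, A_2A_3² = 80.
Since A_1A_3² = 178 ≥ 80 + 74 = 154, the angle opposite A_1A_3 is not acute, so the smallest enclosing circle has A_1A_3 as diameter.
Centre = midpoint of A_1A_3 = (-2.5, 6.5), r² = 178/4 = 44.5.
r = √(44.5) ≈ 6.671.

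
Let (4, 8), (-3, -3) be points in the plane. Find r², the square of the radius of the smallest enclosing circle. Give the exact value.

42.5

The smallest circle enclosing two points has them as diameter endpoints.
Centre = midpoint = (0.5, 2.5); r² = |(4, 8)−(-3, -3)|²/4 = 170/4 = 42.5.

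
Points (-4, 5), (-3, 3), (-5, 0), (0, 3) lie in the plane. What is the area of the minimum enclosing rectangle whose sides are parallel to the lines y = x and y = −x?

24

In coordinates u = x + y, v = x − y the rectangle is axis-aligned; the map (x,y)→(u,v) scales areas by 2.
u-values: 1, 0, -5, 3; range = 3 − (-5) = 8.
v-values: -9, -6, -5, -3; range = -3 − (-9) = 6.
Area = (8 × 6) / 2 = 24.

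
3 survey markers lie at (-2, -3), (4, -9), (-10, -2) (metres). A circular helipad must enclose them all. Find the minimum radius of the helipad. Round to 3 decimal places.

Call the three points A, B, C in the order given.
Side lengths²: AB² = 72, AC² = 65, BC² = 245.
Since BC² = 245 ≥ 72 + 65 = 137, the angle opposite BC is not acute, so the smallest enclosing circle has BC as diameter.
Centre = midpoint of BC = (-3, -5.5), r² = 245/4 = 61.25.
r = √(61.25) ≈ 7.826.

7.826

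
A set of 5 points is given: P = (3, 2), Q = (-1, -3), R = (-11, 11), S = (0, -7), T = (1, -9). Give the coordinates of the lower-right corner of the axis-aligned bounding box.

(3, -9)

x-range [-11, 3], y-range [-9, 11].
The lower-right corner is (3, -9).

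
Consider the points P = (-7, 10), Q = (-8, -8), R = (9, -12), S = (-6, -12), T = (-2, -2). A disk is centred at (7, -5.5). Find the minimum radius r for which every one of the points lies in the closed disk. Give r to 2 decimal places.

The required radius is the distance from (7, -5.5) to the farthest point.
Squared distances: 436.25, 231.25, 46.25, 211.25, 93.25.
Maximum is 436.25, attained at P.
r = √(436.25) ≈ 20.89.

20.89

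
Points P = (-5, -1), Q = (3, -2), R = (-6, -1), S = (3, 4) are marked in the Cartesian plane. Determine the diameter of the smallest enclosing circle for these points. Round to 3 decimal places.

The minimum enclosing circle is determined by three boundary points: Q, R, S.
Their circumcentre is (-11/9, 1) with r² = 2173/81.
The farthest remaining point P is at distance² 1480/81 ≤ 2173/81.
Diameter = 2r = 2√(2173/81) ≈ 10.359.

10.359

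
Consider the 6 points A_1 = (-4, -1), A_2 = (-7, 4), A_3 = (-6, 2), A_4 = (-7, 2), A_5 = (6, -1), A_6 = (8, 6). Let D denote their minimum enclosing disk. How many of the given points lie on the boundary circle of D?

A smallest enclosing disk is always determined by at most three of the input points on its boundary.
The farthest pair is A_4–A_6 with squared distance 241. The circle on this segment as diameter has centre (0.5, 4) and r² = 241/4 = 60.25.
Check A_1: distance² to centre = 45.25 ≤ 60.25, so it lies inside.
All remaining points lie in this disk, and no smaller disk contains both endpoints, so this is the minimum enclosing circle.
The points at distance exactly r from the centre are A_4, A_6 — 2 points.

2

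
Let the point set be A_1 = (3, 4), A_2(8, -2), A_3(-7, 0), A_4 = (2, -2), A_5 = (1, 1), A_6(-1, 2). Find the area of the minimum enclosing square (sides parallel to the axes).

225

The bounding box has width 15 and height 6.
An axis-aligned square enclosing the set must have side ≥ max(width, height).
So the minimum side is max(15, 6) = 15.
Area = 15² = 225.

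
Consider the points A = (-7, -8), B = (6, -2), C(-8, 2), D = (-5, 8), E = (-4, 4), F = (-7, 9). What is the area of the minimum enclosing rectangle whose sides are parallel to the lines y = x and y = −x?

In coordinates u = x + y, v = x − y the rectangle is axis-aligned; the map (x,y)→(u,v) scales areas by 2.
u-values: -15, 4, -6, 3, 0, 2; range = 4 − (-15) = 19.
v-values: 1, 8, -10, -13, -8, -16; range = 8 − (-16) = 24.
Area = (19 × 24) / 2 = 228.

228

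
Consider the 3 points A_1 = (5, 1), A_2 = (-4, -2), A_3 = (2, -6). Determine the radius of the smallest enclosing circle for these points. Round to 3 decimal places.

Side lengths²: A_1A_2² = 90, A_1A_3² = 58, A_2A_3² = 52.
Since A_1A_2² = 90 < 58 + 52 = 110, the triangle is acute, so the smallest enclosing circle is the circumcircle.
Circumcentre = (7/9, -4/3), r² = 1885/81.
r = √(1885/81) ≈ 4.824.

4.824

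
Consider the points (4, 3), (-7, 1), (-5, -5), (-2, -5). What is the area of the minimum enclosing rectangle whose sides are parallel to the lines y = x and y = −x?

93.5

In coordinates u = x + y, v = x − y the rectangle is axis-aligned; the map (x,y)→(u,v) scales areas by 2.
u-values: 7, -6, -10, -7; range = 7 − (-10) = 17.
v-values: 1, -8, 0, 3; range = 3 − (-8) = 11.
Area = (17 × 11) / 2 = 93.5.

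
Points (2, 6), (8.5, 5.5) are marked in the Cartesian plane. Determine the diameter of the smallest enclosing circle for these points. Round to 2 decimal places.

The smallest circle enclosing two points has them as diameter endpoints.
Centre = midpoint = (5.25, 5.75); r² = |(2, 6)−(8.5, 5.5)|²/4 = 42.5/4 = 10.625.
Diameter = 2r = 2√(10.625) ≈ 6.52.

6.52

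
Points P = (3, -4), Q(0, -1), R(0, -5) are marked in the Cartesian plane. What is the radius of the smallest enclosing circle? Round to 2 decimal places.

Side lengths²: PQ² = 18, PR² = 10, QR² = 16.
Since PQ² = 18 < 16 + 10 = 26, the triangle is acute, so the smallest enclosing circle is the circumcircle.
Circumcentre = (1, -3), r² = 5.
r = √5 ≈ 2.24.

2.24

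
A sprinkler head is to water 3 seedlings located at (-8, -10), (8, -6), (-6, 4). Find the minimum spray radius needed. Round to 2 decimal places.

9.29

Call the three points A, B, C in the order given.
Side lengths²: AB² = 272, AC² = 200, BC² = 296.
Since BC² = 296 < 272 + 200 = 472, the triangle is acute, so the smallest enclosing circle is the circumcircle.
Circumcentre = (-28/27, -104/27), r² = 62900/729.
r = √(62900/729) ≈ 9.29.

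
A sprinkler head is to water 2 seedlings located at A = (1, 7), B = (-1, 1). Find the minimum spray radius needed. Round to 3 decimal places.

The smallest circle enclosing two points has them as diameter endpoints.
Centre = midpoint = (0, 4); r² = |AB|²/4 = 40/4 = 10.
r = √10 ≈ 3.162.

3.162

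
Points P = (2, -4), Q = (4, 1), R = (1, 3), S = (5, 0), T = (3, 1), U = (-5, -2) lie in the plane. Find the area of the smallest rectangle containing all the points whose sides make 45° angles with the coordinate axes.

54

In coordinates u = x + y, v = x − y the rectangle is axis-aligned; the map (x,y)→(u,v) scales areas by 2.
u-values: -2, 5, 4, 5, 4, -7; range = 5 − (-7) = 12.
v-values: 6, 3, -2, 5, 2, -3; range = 6 − (-3) = 9.
Area = (12 × 9) / 2 = 54.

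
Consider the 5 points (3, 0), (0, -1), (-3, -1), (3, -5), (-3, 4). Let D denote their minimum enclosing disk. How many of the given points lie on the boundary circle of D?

A smallest enclosing disk is always determined by at most three of the input points on its boundary.
The farthest pair is (3, -5)–(-3, 4) with squared distance 117. The circle on this segment as diameter has centre (0, -0.5) and r² = 117/4 = 29.25.
Check (3, 0): distance² to centre = 9.25 ≤ 29.25, so it lies inside.
All remaining points lie in this disk, and no smaller disk contains both endpoints, so this is the minimum enclosing circle.
The points at distance exactly r from the centre are (3, -5), (-3, 4) — 2 points.

2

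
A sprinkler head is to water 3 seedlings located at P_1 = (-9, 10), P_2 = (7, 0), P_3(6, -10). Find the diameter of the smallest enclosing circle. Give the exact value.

25

Side lengths²: P_1P_2² = 356, P_1P_3² = 625, P_2P_3² = 101.
Since P_1P_3² = 625 ≥ 356 + 101 = 457, the angle opposite P_1P_3 is not acute, so the smallest enclosing circle has P_1P_3 as diameter.
Centre = midpoint of P_1P_3 = (-1.5, 0), r² = 625/4 = 156.25.
Diameter = 2r = 2√(156.25) = 25.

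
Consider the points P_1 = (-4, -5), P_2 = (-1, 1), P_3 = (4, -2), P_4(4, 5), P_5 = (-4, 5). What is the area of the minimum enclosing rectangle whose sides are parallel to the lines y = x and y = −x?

In coordinates u = x + y, v = x − y the rectangle is axis-aligned; the map (x,y)→(u,v) scales areas by 2.
u-values: -9, 0, 2, 9, 1; range = 9 − (-9) = 18.
v-values: 1, -2, 6, -1, -9; range = 6 − (-9) = 15.
Area = (18 × 15) / 2 = 135.

135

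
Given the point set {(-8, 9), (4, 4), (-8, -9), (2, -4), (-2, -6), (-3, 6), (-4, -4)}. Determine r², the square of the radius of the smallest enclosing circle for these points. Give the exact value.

52897/576

A smallest enclosing disk is always determined by at most three of the input points on its boundary.
The minimum enclosing circle is determined by three boundary points: (-8, 9), (4, 4), (-8, -9).
Their circumcentre is (-113/24, 0) with r² = 52897/576.
The farthest remaining point (2, -4) is at distance² 35137/576 ≤ 52897/576.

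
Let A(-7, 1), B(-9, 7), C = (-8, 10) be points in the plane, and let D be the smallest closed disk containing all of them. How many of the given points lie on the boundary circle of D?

2

Side lengths²: AB² = 40, AC² = 82, BC² = 10.
Since AC² = 82 ≥ 40 + 10 = 50, the angle opposite AC is not acute, so the smallest enclosing circle has AC as diameter.
Centre = midpoint of AC = (-7.5, 5.5), r² = 82/4 = 20.5.
The points at distance exactly r from the centre are A, C — 2 points.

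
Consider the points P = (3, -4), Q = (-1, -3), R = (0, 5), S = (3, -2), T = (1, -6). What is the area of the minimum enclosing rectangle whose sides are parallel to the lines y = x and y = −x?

In coordinates u = x + y, v = x − y the rectangle is axis-aligned; the map (x,y)→(u,v) scales areas by 2.
u-values: -1, -4, 5, 1, -5; range = 5 − (-5) = 10.
v-values: 7, 2, -5, 5, 7; range = 7 − (-5) = 12.
Area = (10 × 12) / 2 = 60.

60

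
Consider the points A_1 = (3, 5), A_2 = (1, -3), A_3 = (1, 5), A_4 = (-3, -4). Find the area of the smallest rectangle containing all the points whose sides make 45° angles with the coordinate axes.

60

In coordinates u = x + y, v = x − y the rectangle is axis-aligned; the map (x,y)→(u,v) scales areas by 2.
u-values: 8, -2, 6, -7; range = 8 − (-7) = 15.
v-values: -2, 4, -4, 1; range = 4 − (-4) = 8.
Area = (15 × 8) / 2 = 60.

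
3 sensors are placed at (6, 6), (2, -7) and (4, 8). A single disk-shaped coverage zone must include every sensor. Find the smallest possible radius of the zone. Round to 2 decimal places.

7.57

Call the three points A, B, C in the order given.
Side lengths²: AB² = 185, AC² = 8, BC² = 229.
Since BC² = 229 ≥ 185 + 8 = 193, the angle opposite BC is not acute, so the smallest enclosing circle has BC as diameter.
Centre = midpoint of BC = (3, 0.5), r² = 229/4 = 57.25.
r = √(57.25) ≈ 7.57.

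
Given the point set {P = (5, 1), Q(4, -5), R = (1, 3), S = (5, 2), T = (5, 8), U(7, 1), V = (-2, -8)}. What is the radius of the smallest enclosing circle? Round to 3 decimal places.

8.732

The farthest pair is T–V with squared distance 305. The circle on this segment as diameter has centre (1.5, 0) and r² = 305/4 = 76.25.
Check P: distance² to centre = 13.25 ≤ 76.25, so it lies inside.
All remaining points lie in this disk, and no smaller disk contains both endpoints, so this is the minimum enclosing circle.
r = √(76.25) ≈ 8.732.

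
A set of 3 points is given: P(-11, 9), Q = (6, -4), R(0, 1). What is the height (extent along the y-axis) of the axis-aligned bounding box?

max y = 9, min y = -4, so height = 13.

13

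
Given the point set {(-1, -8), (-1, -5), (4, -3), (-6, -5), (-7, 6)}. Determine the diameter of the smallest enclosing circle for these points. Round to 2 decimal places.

By Welzl's lemma the MEC is supported by two points (diametrically opposite) or three points (on a circumcircle).
The minimum enclosing circle is determined by three boundary points: (-1, -8), (4, -3), (-7, 6).
Their circumcentre is (-3.3, -0.7) with r² = 58.58.
The farthest remaining point (-6, -5) is at distance² 25.78 ≤ 58.58.
Diameter = 2r = 2√(58.58) ≈ 15.31.

15.31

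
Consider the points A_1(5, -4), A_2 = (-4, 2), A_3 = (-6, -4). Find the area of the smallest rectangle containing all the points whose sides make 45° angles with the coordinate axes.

In coordinates u = x + y, v = x − y the rectangle is axis-aligned; the map (x,y)→(u,v) scales areas by 2.
u-values: 1, -2, -10; range = 1 − (-10) = 11.
v-values: 9, -6, -2; range = 9 − (-6) = 15.
Area = (11 × 15) / 2 = 82.5.

82.5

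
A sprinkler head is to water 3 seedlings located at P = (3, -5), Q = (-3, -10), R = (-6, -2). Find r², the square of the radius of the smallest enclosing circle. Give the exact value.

22265/882

Side lengths²: PQ² = 61, PR² = 90, QR² = 73.
Since PR² = 90 < 73 + 61 = 134, the triangle is acute, so the smallest enclosing circle is the circumcircle.
Circumcentre = (-85/42, -71/14), r² = 22265/882.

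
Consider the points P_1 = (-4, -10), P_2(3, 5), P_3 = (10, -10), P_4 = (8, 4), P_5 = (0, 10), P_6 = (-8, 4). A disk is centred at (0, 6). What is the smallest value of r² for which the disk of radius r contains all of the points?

The required radius is the distance from (0, 6) to the farthest point.
Squared distances: 272, 10, 356, 68, 16, 68.
Maximum is 356, attained at P_3.

356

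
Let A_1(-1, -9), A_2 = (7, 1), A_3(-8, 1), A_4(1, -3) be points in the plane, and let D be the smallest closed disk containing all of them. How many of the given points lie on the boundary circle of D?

By Welzl's lemma the MEC is supported by two points (diametrically opposite) or three points (on a circumcircle).
The minimum enclosing circle is determined by three boundary points: A_1, A_2, A_3.
Their circumcentre is (-0.5, -1.2) with r² = 61.09.
The farthest remaining point A_4 is at distance² 5.49 ≤ 61.09.
The points at distance exactly r from the centre are A_1, A_2, A_3 — 3 points.

3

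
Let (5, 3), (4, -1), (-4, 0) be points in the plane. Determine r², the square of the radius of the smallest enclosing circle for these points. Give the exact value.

22.5

Call the three points A, B, C in the order given.
Side lengths²: AB² = 17, AC² = 90, BC² = 65.
Since AC² = 90 ≥ 65 + 17 = 82, the angle opposite AC is not acute, so the smallest enclosing circle has AC as diameter.
Centre = midpoint of AC = (0.5, 1.5), r² = 90/4 = 22.5.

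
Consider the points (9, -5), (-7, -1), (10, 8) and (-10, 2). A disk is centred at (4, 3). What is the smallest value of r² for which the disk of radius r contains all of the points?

197

The required radius is the distance from (4, 3) to the farthest point.
Squared distances: 89, 137, 61, 197.
Maximum is 197, attained at (-10, 2).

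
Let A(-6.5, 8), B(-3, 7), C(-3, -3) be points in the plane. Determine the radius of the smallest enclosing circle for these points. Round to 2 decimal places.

5.77

Side lengths²: AB² = 13.25, AC² = 133.25, BC² = 100.
Since AC² = 133.25 ≥ 100 + 13.25 = 113.25, the angle opposite AC is not acute, so the smallest enclosing circle has AC as diameter.
Centre = midpoint of AC = (-4.75, 2.5), r² = 133.25/4 = 33.3125.
r = √(33.3125) ≈ 5.77.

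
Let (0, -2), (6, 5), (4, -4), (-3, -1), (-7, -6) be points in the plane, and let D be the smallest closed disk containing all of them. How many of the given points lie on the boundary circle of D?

2

The farthest pair is (6, 5)–(-7, -6) with squared distance 290. The circle on this segment as diameter has centre (-0.5, -0.5) and r² = 290/4 = 72.5.
Check (0, -2): distance² to centre = 2.5 ≤ 72.5, so it lies inside.
All remaining points lie in this disk, and no smaller disk contains both endpoints, so this is the minimum enclosing circle.
The points at distance exactly r from the centre are (6, 5), (-7, -6) — 2 points.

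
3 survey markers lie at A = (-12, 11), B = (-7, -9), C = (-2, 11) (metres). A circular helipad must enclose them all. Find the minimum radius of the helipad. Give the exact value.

Side lengths²: AB² = 425, AC² = 100, BC² = 425.
Since BC² = 425 < 425 + 100 = 525, the triangle is acute, so the smallest enclosing circle is the circumcircle.
Circumcentre = (-7, 1.625), r² = 112.890625.
r = √(112.890625) = 10.625.

10.625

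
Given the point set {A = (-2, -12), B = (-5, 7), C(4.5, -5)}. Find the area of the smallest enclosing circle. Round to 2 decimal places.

Side lengths²: AB² = 370, AC² = 91.25, BC² = 234.25.
Since AB² = 370 ≥ 234.25 + 91.25 = 325.5, the angle opposite AB is not acute, so the smallest enclosing circle has AB as diameter.
Centre = midpoint of AB = (-3.5, -2.5), r² = 370/4 = 92.5.
Area = π·r² = π·92.5 ≈ 290.60.

290.60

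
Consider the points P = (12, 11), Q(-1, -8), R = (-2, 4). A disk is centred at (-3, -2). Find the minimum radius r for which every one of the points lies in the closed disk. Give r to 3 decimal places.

19.849

The required radius is the distance from (-3, -2) to the farthest point.
Squared distances: 394, 40, 37.
Maximum is 394, attained at P.
r = √394 ≈ 19.849.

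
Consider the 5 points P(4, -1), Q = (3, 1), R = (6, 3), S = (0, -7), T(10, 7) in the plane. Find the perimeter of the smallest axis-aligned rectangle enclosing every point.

Width = max x − min x = 10 − 0 = 10.
Height = max y − min y = 7 − (-7) = 14.
Perimeter = 2(10 + 14) = 48.

48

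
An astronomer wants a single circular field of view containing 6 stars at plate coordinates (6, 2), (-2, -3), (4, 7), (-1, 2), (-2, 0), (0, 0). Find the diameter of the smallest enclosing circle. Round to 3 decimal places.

The farthest pair is (-2, -3)–(4, 7) with squared distance 136. The circle on this segment as diameter has centre (1, 2) and r² = 136/4 = 34.
Check (6, 2): distance² to centre = 25 ≤ 34, so it lies inside.
All remaining points lie in this disk, and no smaller disk contains both endpoints, so this is the minimum enclosing circle.
Diameter = 2r = 2√34 ≈ 11.662.

11.662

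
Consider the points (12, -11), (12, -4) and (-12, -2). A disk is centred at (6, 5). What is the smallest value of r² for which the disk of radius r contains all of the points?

The required radius is the distance from (6, 5) to the farthest point.
Squared distances: 292, 117, 373.
Maximum is 373, attained at (-12, -2).

373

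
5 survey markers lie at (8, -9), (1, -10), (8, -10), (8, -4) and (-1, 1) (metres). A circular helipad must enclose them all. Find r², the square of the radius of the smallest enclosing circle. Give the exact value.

50.5

A smallest enclosing disk is always determined by at most three of the input points on its boundary.
The farthest pair is (8, -10)–(-1, 1) with squared distance 202. The circle on this segment as diameter has centre (3.5, -4.5) and r² = 202/4 = 50.5.
Check (8, -9): distance² to centre = 40.5 ≤ 50.5, so it lies inside.
All remaining points lie in this disk, and no smaller disk contains both endpoints, so this is the minimum enclosing circle.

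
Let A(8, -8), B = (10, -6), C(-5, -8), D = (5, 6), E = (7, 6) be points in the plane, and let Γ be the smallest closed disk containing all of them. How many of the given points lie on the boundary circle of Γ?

The minimum enclosing circle is determined by three boundary points: B, C, E.
Their circumcentre is (111/62, -52/31) with r² = 330905/3844.
The farthest remaining point A is at distance² 301889/3844 ≤ 330905/3844.
The points at distance exactly r from the centre are B, C, E — 3 points.

3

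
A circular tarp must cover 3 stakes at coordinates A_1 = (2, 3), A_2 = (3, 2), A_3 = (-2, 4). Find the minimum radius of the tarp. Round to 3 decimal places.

Side lengths²: A_1A_2² = 2, A_1A_3² = 17, A_2A_3² = 29.
Since A_2A_3² = 29 ≥ 17 + 2 = 19, the angle opposite A_2A_3 is not acute, so the smallest enclosing circle has A_2A_3 as diameter.
Centre = midpoint of A_2A_3 = (0.5, 3), r² = 29/4 = 7.25.
r = √(7.25) ≈ 2.693.

2.693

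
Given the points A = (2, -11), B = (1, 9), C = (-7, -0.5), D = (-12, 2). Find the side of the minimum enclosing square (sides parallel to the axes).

20

The bounding box has width 14 and height 20.
An axis-aligned square enclosing the set must have side ≥ max(width, height).
So the minimum side is max(14, 20) = 20.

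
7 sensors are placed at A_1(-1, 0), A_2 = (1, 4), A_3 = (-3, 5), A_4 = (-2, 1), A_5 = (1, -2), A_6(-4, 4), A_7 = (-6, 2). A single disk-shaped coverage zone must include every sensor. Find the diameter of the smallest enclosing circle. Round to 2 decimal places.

8.38

By Welzl's lemma the MEC is supported by two points (diametrically opposite) or three points (on a circumcircle).
The minimum enclosing circle is determined by three boundary points: A_2, A_5, A_7.
Their circumcentre is (-27/14, 1) with r² = 3445/196.
The farthest remaining point A_3 is at distance² 3361/196 ≤ 3445/196.
Diameter = 2r = 2√(3445/196) ≈ 8.38.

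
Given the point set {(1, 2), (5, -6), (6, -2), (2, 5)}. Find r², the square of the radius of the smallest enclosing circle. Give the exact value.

32.5

The farthest pair is (5, -6)–(2, 5) with squared distance 130. The circle on this segment as diameter has centre (3.5, -0.5) and r² = 130/4 = 32.5.
Check (1, 2): distance² to centre = 12.5 ≤ 32.5, so it lies inside.
All remaining points lie in this disk, and no smaller disk contains both endpoints, so this is the minimum enclosing circle.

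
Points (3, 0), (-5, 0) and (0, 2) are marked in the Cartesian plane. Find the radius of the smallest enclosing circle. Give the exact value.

Call the three points A, B, C in the order given.
Side lengths²: AB² = 64, AC² = 13, BC² = 29.
Since AB² = 64 ≥ 29 + 13 = 42, the angle opposite AB is not acute, so the smallest enclosing circle has AB as diameter.
Centre = midpoint of AB = (-1, 0), r² = 64/4 = 16.
r = √16 = 4.

4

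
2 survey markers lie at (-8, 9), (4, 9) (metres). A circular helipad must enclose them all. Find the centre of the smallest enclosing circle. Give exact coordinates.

(-2, 9)

The smallest circle enclosing two points has them as diameter endpoints.
Centre = midpoint = (-2, 9); r² = |(-8, 9)−(4, 9)|²/4 = 144/4 = 36.
Centre = (-2, 9).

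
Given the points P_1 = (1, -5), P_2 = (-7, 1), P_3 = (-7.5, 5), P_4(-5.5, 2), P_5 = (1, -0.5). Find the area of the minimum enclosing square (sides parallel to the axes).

The bounding box has width 8.5 and height 10.
An axis-aligned square enclosing the set must have side ≥ max(width, height).
So the minimum side is max(8.5, 10) = 10.
Area = 10² = 100.

100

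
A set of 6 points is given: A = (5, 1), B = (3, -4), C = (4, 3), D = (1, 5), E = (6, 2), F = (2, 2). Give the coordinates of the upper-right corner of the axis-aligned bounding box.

x-range [1, 6], y-range [-4, 5].
The upper-right corner is (6, 5).

(6, 5)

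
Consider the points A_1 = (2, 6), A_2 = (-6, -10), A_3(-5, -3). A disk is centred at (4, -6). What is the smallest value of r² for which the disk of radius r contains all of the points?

The required radius is the distance from (4, -6) to the farthest point.
Squared distances: 148, 116, 90.
Maximum is 148, attained at A_1.

148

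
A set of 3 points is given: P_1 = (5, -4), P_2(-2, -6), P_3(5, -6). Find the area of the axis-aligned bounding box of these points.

x ranges over [-2, 5], width 7.
y ranges over [-6, -4], height 2.
Area = 7 × 2 = 14.

14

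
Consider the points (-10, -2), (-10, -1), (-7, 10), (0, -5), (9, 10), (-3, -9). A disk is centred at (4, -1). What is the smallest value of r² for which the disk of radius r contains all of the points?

The required radius is the distance from (4, -1) to the farthest point.
Squared distances: 197, 196, 242, 32, 146, 113.
Maximum is 242, attained at (-7, 10).

242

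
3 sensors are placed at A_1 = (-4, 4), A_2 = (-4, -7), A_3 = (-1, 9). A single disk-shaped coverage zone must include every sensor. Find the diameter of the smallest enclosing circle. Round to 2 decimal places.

Side lengths²: A_1A_2² = 121, A_1A_3² = 34, A_2A_3² = 265.
Since A_2A_3² = 265 ≥ 121 + 34 = 155, the angle opposite A_2A_3 is not acute, so the smallest enclosing circle has A_2A_3 as diameter.
Centre = midpoint of A_2A_3 = (-2.5, 1), r² = 265/4 = 66.25.
Diameter = 2r = 2√(66.25) ≈ 16.28.

16.28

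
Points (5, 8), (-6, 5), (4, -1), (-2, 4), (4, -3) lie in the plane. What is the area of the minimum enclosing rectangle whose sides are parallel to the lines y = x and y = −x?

In coordinates u = x + y, v = x − y the rectangle is axis-aligned; the map (x,y)→(u,v) scales areas by 2.
u-values: 13, -1, 3, 2, 1; range = 13 − (-1) = 14.
v-values: -3, -11, 5, -6, 7; range = 7 − (-11) = 18.
Area = (14 × 18) / 2 = 126.

126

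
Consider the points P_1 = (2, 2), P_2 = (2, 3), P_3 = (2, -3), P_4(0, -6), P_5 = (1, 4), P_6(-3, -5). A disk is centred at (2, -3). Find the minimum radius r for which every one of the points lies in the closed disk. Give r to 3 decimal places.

The required radius is the distance from (2, -3) to the farthest point.
Squared distances: 25, 36, 0, 13, 50, 29.
Maximum is 50, attained at P_5.
r = √50 ≈ 7.071.

7.071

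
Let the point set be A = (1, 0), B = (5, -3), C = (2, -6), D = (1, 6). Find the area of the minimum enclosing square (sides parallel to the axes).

The bounding box has width 4 and height 12.
An axis-aligned square enclosing the set must have side ≥ max(width, height).
So the minimum side is max(4, 12) = 12.
Area = 12² = 144.

144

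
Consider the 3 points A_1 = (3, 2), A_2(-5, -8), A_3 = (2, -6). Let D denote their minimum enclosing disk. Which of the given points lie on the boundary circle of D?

A_1, A_2

Side lengths²: A_1A_2² = 164, A_1A_3² = 65, A_2A_3² = 53.
Since A_1A_2² = 164 ≥ 65 + 53 = 118, the angle opposite A_1A_2 is not acute, so the smallest enclosing circle has A_1A_2 as diameter.
Centre = midpoint of A_1A_2 = (-1, -3), r² = 164/4 = 41.
The points at distance exactly r from the centre are A_1, A_2 — 2 points.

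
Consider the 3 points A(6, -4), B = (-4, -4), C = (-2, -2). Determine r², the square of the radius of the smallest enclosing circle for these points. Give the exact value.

25

Side lengths²: AB² = 100, AC² = 68, BC² = 8.
Since AB² = 100 ≥ 68 + 8 = 76, the angle opposite AB is not acute, so the smallest enclosing circle has AB as diameter.
Centre = midpoint of AB = (1, -4), r² = 100/4 = 25.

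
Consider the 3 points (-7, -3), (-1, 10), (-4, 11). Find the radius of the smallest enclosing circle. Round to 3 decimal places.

7.203

Call the three points A, B, C in the order given.
Side lengths²: AB² = 205, AC² = 205, BC² = 10.
Since AC² = 205 < 205 + 10 = 215, the triangle is acute, so the smallest enclosing circle is the circumcircle.
Circumcentre = (-85/18, 23/6), r² = 8405/162.
r = √(8405/162) ≈ 7.203.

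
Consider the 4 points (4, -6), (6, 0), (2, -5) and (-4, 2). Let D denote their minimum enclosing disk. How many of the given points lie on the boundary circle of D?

The minimum enclosing circle of a finite set is fixed by two of the points (as a diameter) or three (as a circumcircle).
The minimum enclosing circle is determined by three boundary points: (4, -6), (6, 0), (-4, 2).
Their circumcentre is (0.5, -1.5) with r² = 32.5.
The farthest remaining point (2, -5) is at distance² 14.5 ≤ 32.5.
The points at distance exactly r from the centre are (4, -6), (6, 0), (-4, 2) — 3 points.

3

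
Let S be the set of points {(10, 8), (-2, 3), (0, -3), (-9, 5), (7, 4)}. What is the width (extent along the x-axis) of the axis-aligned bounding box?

max x = 10, min x = -9, so width = 19.

19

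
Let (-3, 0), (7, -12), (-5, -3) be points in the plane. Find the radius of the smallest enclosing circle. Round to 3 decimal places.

7.810

Call the three points A, B, C in the order given.
Side lengths²: AB² = 244, AC² = 13, BC² = 225.
Since AB² = 244 ≥ 225 + 13 = 238, the angle opposite AB is not acute, so the smallest enclosing circle has AB as diameter.
Centre = midpoint of AB = (2, -6), r² = 244/4 = 61.
r = √61 ≈ 7.810.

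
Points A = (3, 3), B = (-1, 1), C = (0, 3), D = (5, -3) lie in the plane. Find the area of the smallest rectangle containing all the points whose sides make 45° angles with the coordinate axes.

33

In coordinates u = x + y, v = x − y the rectangle is axis-aligned; the map (x,y)→(u,v) scales areas by 2.
u-values: 6, 0, 3, 2; range = 6 − 0 = 6.
v-values: 0, -2, -3, 8; range = 8 − (-3) = 11.
Area = (6 × 11) / 2 = 33.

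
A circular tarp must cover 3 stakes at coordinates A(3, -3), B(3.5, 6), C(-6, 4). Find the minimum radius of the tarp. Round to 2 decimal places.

5.90

Side lengths²: AB² = 81.25, AC² = 130, BC² = 94.25.
Since AC² = 130 < 94.25 + 81.25 = 175.5, the triangle is acute, so the smallest enclosing circle is the circumcircle.
Circumcentre = (-29/52, 89/52), r² = 3625/104.
r = √(3625/104) ≈ 5.90.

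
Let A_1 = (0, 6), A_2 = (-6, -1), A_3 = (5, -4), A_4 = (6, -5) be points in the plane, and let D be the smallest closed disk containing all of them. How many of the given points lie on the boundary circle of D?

A smallest enclosing disk is always determined by at most three of the input points on its boundary.
The minimum enclosing circle is determined by three boundary points: A_1, A_2, A_4.
Their circumcentre is (41/54, -13/18) with r² = 66725/1458.
The farthest remaining point A_3 is at distance² 41885/1458 ≤ 66725/1458.
The points at distance exactly r from the centre are A_1, A_2, A_4 — 3 points.

3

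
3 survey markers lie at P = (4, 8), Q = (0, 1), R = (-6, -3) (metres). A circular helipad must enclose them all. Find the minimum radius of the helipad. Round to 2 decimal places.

7.43

Side lengths²: PQ² = 65, PR² = 221, QR² = 52.
Since PR² = 221 ≥ 65 + 52 = 117, the angle opposite PR is not acute, so the smallest enclosing circle has PR as diameter.
Centre = midpoint of PR = (-1, 2.5), r² = 221/4 = 55.25.
r = √(55.25) ≈ 7.43.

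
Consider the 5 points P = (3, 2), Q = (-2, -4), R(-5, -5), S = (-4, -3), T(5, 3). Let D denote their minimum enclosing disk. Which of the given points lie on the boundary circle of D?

R, T

The minimum enclosing circle of a finite set is fixed by two of the points (as a diameter) or three (as a circumcircle).
The farthest pair is R–T with squared distance 164. The circle on this segment as diameter has centre (0, -1) and r² = 164/4 = 41.
Check P: distance² to centre = 18 ≤ 41, so it lies inside.
All remaining points lie in this disk, and no smaller disk contains both endpoints, so this is the minimum enclosing circle.
The points at distance exactly r from the centre are R, T — 2 points.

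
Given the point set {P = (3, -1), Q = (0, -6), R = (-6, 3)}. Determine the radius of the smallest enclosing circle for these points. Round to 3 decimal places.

5.449

Side lengths²: PQ² = 34, PR² = 97, QR² = 117.
Since QR² = 117 < 97 + 34 = 131, the triangle is acute, so the smallest enclosing circle is the circumcircle.
Circumcentre = (-93/38, -43/38), r² = 21437/722.
r = √(21437/722) ≈ 5.449.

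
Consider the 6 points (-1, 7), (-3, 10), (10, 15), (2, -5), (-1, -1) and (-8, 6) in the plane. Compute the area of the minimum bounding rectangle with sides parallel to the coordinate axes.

x ranges over [-8, 10], width 18.
y ranges over [-5, 15], height 20.
Area = 18 × 20 = 360.

360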